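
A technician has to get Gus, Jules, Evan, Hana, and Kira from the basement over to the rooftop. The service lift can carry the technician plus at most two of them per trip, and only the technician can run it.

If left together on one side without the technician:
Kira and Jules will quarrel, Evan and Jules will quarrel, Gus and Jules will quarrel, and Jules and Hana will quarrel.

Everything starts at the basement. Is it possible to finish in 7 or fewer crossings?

Yes — this plan uses 7 crossings (≤ 7):
1. Technician goes to the rooftop with Jules.  [the basement: Evan, Gus, Hana, Kira | the rooftop: Jules]
2. Technician goes back to the basement alone.  [the basement: Evan, Gus, Hana, Kira | the rooftop: Jules]
3. Technician goes to the rooftop with Evan and Gus.  [the basement: Hana, Kira | the rooftop: Evan, Gus, Jules]
4. Technician goes back to the basement with Jules.  [the basement: Hana, Jules, Kira | the rooftop: Evan, Gus]
5. Technician goes to the rooftop with Hana and Jules.  [the basement: Kira | the rooftop: Evan, Gus, Hana, Jules]
6. Technician goes back to the basement with Jules.  [the basement: Jules, Kira | the rooftop: Evan, Gus, Hana]
7. Technician goes to the rooftop with Jules and Kira.  [the basement: — | the rooftop: Evan, Gus, Hana, Jules, Kira]

Yes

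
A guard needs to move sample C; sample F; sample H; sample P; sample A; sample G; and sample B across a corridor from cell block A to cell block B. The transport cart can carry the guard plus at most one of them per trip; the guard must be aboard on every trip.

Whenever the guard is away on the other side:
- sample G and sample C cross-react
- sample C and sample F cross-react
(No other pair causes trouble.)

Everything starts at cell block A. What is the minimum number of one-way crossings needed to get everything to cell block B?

15

Counting alone: the guard can take at most 1 across per trip to cell block B, so moving all 7 needs at least 7 loaded trips out, with a return between consecutive ones — at least 13 crossings.
The safety rule pushes this higher. Following every safe sequence of crossings, the most of the 7 that can be at cell block B as the transport cart arrives there on crossing 13 is 6 — never all 7.
So no plan with fewer than 15 crossings exists, and this one achieves 15:
1. Guard goes to cell block B with sample C.
2. Guard goes back to cell block A alone.
3. Guard goes to cell block B with sample F.
4. Guard goes back to cell block A with sample C.
5. Guard goes to cell block B with sample G.
6. Guard goes back to cell block A alone.
7. Guard goes to cell block B with sample H.
8. Guard goes back to cell block A alone.
9. Guard goes to cell block B with sample P.
10. Guard goes back to cell block A alone.
11. Guard goes to cell block B with sample A.
12. Guard goes back to cell block A alone.
13. Guard goes to cell block B with sample B.
14. Guard goes back to cell block A alone.
15. Guard goes to cell block B with sample C.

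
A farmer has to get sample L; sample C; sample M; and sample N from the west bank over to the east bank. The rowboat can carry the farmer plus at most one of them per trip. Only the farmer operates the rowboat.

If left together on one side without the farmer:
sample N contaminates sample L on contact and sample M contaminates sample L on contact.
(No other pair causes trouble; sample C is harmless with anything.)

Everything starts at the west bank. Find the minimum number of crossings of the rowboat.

9

Counting alone: the farmer can take at most 1 across per trip to the east bank, so moving all 4 needs at least 4 loaded trips out, with a return between consecutive ones — at least 7 crossings.
The safety rule pushes this higher. Following every safe sequence of crossings, the most of the 4 that can be at the east bank as the rowboat arrives there on crossing 7 is 3 — never all 4.
So no plan with fewer than 9 crossings exists, and this one achieves 9:
1. Farmer goes to the east bank with sample L.
2. Farmer goes back to the west bank alone.
3. Farmer goes to the east bank with sample C.
4. Farmer goes back to the west bank alone.
5. Farmer goes to the east bank with sample M.
6. Farmer goes back to the west bank with sample L.
7. Farmer goes to the east bank with sample N.
8. Farmer goes back to the west bank alone.
9. Farmer goes to the east bank with sample L.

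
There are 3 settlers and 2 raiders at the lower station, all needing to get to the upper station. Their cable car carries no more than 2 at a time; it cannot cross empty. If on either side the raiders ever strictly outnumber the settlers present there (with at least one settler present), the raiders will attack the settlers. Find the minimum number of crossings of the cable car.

7

Counting alone: each trip to the upper station takes at most 2 across and each return brings at least 1 back, so after t trips out (and t−1 returns) at most 2t − (t−1) of the 5 are across; that first reaches 5 at t = 4, so at least 7 crossings are needed.
The plan below uses exactly 7 crossings, so it is optimal:
1. 2 raiders → the upper station.  (the lower station: 3S 0R; the upper station: 0S 2R)
2. 1 raider ← the lower station.  (the lower station: 3S 1R; the upper station: 0S 1R)
3. 2 settlers → the upper station.  (the lower station: 1S 1R; the upper station: 2S 1R)
4. 1 settler ← the lower station.  (the lower station: 2S 1R; the upper station: 1S 1R)
5. 1 settler and 1 raider → the upper station.  (the lower station: 1S 0R; the upper station: 2S 2R)
6. 1 raider ← the lower station.  (the lower station: 1S 1R; the upper station: 2S 1R)
7. 1 settler and 1 raider → the upper station.  (the lower station: 0S 0R; the upper station: 3S 2R)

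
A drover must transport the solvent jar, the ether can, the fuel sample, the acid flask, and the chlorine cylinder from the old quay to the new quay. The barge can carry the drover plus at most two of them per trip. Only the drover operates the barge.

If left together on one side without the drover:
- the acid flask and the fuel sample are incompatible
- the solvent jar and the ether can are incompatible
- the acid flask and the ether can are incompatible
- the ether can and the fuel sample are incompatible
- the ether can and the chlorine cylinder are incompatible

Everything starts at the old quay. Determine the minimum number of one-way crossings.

7

Counting alone: the drover can take at most 2 across per trip to the new quay, so moving all 5 needs at least 3 loaded trips out, with a return between consecutive ones — at least 5 crossings.
The safety rule pushes this higher. Following every safe sequence of crossings, the most of the 5 that can be at the new quay as the barge arrives there on crossing 5 is 4 — never all 5.
So no plan with fewer than 7 crossings exists, and this one achieves 7:
1. Drover goes to the new quay with the ether can and the fuel sample.  [the old quay: the acid flask, the chlorine cylinder, the solvent jar | the new quay: the ether can, the fuel sample]
2. Drover goes back to the old quay with the ether can.  [the old quay: the acid flask, the chlorine cylinder, the ether can, the solvent jar | the new quay: the fuel sample]
3. Drover goes to the new quay with the ether can and the solvent jar.  [the old quay: the acid flask, the chlorine cylinder | the new quay: the ether can, the fuel sample, the solvent jar]
4. Drover goes back to the old quay with the ether can.  [the old quay: the acid flask, the chlorine cylinder, the ether can | the new quay: the fuel sample, the solvent jar]
5. Drover goes to the new quay with the chlorine cylinder and the ether can.  [the old quay: the acid flask | the new quay: the chlorine cylinder, the ether can, the fuel sample, the solvent jar]
6. Drover goes back to the old quay with the ether can.  [the old quay: the acid flask, the ether can | the new quay: the chlorine cylinder, the fuel sample, the solvent jar]
7. Drover goes to the new quay with the acid flask and the ether can.  [the old quay: — | the new quay: the acid flask, the chlorine cylinder, the ether can, the fuel sample, the solvent jar]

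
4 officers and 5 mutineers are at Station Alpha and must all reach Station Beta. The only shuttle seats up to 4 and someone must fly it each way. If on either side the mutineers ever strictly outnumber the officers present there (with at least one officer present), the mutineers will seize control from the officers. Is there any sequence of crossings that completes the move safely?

No

The mutineers already outnumber the officers at Station Alpha before anyone moves, so the starting position itself is disallowed.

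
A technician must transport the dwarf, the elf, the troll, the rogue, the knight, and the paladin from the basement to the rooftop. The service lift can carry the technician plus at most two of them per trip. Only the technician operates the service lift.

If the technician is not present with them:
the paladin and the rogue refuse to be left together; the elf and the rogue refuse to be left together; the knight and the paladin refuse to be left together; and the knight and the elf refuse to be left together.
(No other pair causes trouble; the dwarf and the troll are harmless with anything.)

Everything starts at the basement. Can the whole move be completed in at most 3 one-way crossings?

Counting alone: the technician can take at most 2 across per trip to the rooftop, so moving all 6 needs at least 3 loaded trips out, with a return between consecutive ones — at least 5 crossings.
Since 3 < 5, 3 crossings cannot be enough. (The shortest complete plan in fact takes 5:)
1. Technician goes to the rooftop with the elf and the paladin.  [the basement: the dwarf, the knight, the rogue, the troll | the rooftop: the elf, the paladin]
2. Technician goes back to the basement alone.  [the basement: the dwarf, the knight, the rogue, the troll | the rooftop: the elf, the paladin]
3. Technician goes to the rooftop with the dwarf and the troll.  [the basement: the knight, the rogue | the rooftop: the dwarf, the elf, the paladin, the troll]
4. Technician goes back to the basement alone.  [the basement: the knight, the rogue | the rooftop: the dwarf, the elf, the paladin, the troll]
5. Technician goes to the rooftop with the knight and the rogue.  [the basement: — | the rooftop: the dwarf, the elf, the knight, the paladin, the rogue, the troll]

No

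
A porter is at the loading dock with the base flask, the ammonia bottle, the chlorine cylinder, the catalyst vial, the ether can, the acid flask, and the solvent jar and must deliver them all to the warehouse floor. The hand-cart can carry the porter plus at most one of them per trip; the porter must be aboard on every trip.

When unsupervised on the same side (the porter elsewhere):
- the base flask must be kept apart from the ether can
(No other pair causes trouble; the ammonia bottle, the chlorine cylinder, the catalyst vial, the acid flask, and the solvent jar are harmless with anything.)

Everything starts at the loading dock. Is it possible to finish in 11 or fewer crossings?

Counting alone: the porter can take at most 1 across per trip to the warehouse floor, so moving all 7 needs at least 7 loaded trips out, with a return between consecutive ones — at least 13 crossings.
Since 11 < 13, 11 crossings cannot be enough. (The shortest complete plan in fact takes 13:)
1. Porter goes to the warehouse floor with the base flask.  [the loading dock: the acid flask, the ammonia bottle, the catalyst vial, the chlorine cylinder, the ether can, the solvent jar | the warehouse floor: the base flask]
2. Porter goes back to the loading dock alone.  [the loading dock: the acid flask, the ammonia bottle, the catalyst vial, the chlorine cylinder, the ether can, the solvent jar | the warehouse floor: the base flask]
3. Porter goes to the warehouse floor with the ammonia bottle.  [the loading dock: the acid flask, the catalyst vial, the chlorine cylinder, the ether can, the solvent jar | the warehouse floor: the ammonia bottle, the base flask]
4. Porter goes back to the loading dock alone.  [the loading dock: the acid flask, the catalyst vial, the chlorine cylinder, the ether can, the solvent jar | the warehouse floor: the ammonia bottle, the base flask]
5. Porter goes to the warehouse floor with the chlorine cylinder.  [the loading dock: the acid flask, the catalyst vial, the ether can, the solvent jar | the warehouse floor: the ammonia bottle, the base flask, the chlorine cylinder]
6. Porter goes back to the loading dock alone.  [the loading dock: the acid flask, the catalyst vial, the ether can, the solvent jar | the warehouse floor: the ammonia bottle, the base flask, the chlorine cylinder]
7. Porter goes to the warehouse floor with the catalyst vial.  [the loading dock: the acid flask, the ether can, the solvent jar | the warehouse floor: the ammonia bottle, the base flask, the catalyst vial, the chlorine cylinder]
8. Porter goes back to the loading dock alone.  [the loading dock: the acid flask, the ether can, the solvent jar | the warehouse floor: the ammonia bottle, the base flask, the catalyst vial, the chlorine cylinder]
9. Porter goes to the warehouse floor with the acid flask.  [the loading dock: the ether can, the solvent jar | the warehouse floor: the acid flask, the ammonia bottle, the base flask, the catalyst vial, the chlorine cylinder]
10. Porter goes back to the loading dock alone.  [the loading dock: the ether can, the solvent jar | the warehouse floor: the acid flask, the ammonia bottle, the base flask, the catalyst vial, the chlorine cylinder]
11. Porter goes to the warehouse floor with the solvent jar.  [the loading dock: the ether can | the warehouse floor: the acid flask, the ammonia bottle, the base flask, the catalyst vial, the chlorine cylinder, the solvent jar]
12. Porter goes back to the loading dock alone.  [the loading dock: the ether can | the warehouse floor: the acid flask, the ammonia bottle, the base flask, the catalyst vial, the chlorine cylinder, the solvent jar]
13. Porter goes to the warehouse floor with the ether can.  [the loading dock: — | the warehouse floor: the acid flask, the ammonia bottle, the base flask, the catalyst vial, the chlorine cylinder, the ether can, the solvent jar]

No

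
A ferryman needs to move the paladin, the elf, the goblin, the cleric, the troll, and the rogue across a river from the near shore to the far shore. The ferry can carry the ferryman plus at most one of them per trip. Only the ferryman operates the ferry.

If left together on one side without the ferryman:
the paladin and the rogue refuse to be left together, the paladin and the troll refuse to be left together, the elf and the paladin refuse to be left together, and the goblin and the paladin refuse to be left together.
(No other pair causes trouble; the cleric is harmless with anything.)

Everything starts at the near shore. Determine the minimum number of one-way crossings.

impossible

Following every safe sequence of crossings from the start, the most of the 6 that can be at the far shore as the ferry arrives there on crossings 1, 3, 5 is 1, 2, 3 respectively; the best ever achieved is 3 of 6.
From crossing 7 on, no configuration arises that was not already reachable earlier: only 22 distinct safe configurations (who is on which side, and where the ferry is) can ever be reached, none of them has everyone across, and every continuation just revisits them. So no valid plan exists.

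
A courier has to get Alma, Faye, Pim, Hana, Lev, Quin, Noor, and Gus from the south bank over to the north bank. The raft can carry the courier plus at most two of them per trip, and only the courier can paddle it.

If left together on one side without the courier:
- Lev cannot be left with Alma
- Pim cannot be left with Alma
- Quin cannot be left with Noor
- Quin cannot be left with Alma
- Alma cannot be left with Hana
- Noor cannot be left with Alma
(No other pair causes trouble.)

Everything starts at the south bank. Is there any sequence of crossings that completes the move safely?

Yes

1. Courier goes to the north bank with Alma and Quin.
2. Courier goes back to the south bank with Alma.
3. Courier goes to the north bank with Alma and Faye.
4. Courier goes back to the south bank with Alma.
5. Courier goes to the north bank with Alma and Pim.
6. Courier goes back to the south bank with Alma.
7. Courier goes to the north bank with Alma and Hana.
8. Courier goes back to the south bank with Alma.
9. Courier goes to the north bank with Alma and Lev.
10. Courier goes back to the south bank with Alma.
11. Courier goes to the north bank with Alma and Gus.
12. Courier goes back to the south bank with Alma.
13. Courier goes to the north bank with Alma and Noor.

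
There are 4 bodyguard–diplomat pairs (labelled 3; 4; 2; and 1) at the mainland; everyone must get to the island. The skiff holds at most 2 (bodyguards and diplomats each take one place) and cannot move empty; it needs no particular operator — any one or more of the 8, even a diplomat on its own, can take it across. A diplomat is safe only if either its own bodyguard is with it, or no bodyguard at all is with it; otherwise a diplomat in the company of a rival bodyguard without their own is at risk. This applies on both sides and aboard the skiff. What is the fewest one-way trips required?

impossible

Following every safe sequence of crossings from the start, the most of the 8 that can be at the island as the skiff arrives there on crossings 1, 3, 5 is 2, 3, 4 respectively; the best ever achieved is 4 of 8.
From crossing 7 on, no configuration arises that was not already reachable earlier: only 44 distinct safe configurations (who is on which side, and where the skiff is) can ever be reached, none of them has everyone across, and every continuation just revisits them. So no valid plan exists.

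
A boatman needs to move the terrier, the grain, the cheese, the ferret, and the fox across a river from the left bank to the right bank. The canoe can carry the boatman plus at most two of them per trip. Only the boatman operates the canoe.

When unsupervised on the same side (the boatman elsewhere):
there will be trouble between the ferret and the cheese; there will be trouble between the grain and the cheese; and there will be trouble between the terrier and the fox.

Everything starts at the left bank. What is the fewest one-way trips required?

Counting alone: the boatman can take at most 2 across per trip to the right bank, so moving all 5 needs at least 3 loaded trips out, with a return between consecutive ones — at least 5 crossings.
The plan below uses exactly 5 crossings, so it is optimal:
1. Boatman goes to the right bank with the cheese and the terrier.
2. Boatman goes back to the left bank alone.
3. Boatman goes to the right bank with the ferret and the grain.
4. Boatman goes back to the left bank with the cheese.
5. Boatman goes to the right bank with the cheese and the fox.

5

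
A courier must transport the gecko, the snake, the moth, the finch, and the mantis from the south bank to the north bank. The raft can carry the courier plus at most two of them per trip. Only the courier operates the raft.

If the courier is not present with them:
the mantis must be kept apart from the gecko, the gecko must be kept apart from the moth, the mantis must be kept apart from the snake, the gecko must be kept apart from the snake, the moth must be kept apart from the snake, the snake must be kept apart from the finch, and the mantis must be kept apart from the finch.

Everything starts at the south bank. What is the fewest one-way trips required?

Whatever the first load, the items left behind include a forbidden pair without the courier. No opening move is safe, so no plan exists.

impossible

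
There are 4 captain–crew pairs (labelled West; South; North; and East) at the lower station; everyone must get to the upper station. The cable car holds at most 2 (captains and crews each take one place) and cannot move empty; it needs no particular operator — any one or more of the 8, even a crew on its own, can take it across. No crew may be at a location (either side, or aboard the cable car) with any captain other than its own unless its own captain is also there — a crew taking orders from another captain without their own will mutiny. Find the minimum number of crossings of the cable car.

Following every safe sequence of crossings from the start, the most of the 8 that can be at the upper station as the cable car arrives there on crossings 1, 3, 5 is 2, 3, 4 respectively; the best ever achieved is 4 of 8.
From crossing 7 on, no configuration arises that was not already reachable earlier: only 44 distinct safe configurations (who is on which side, and where the cable car is) can ever be reached, none of them has everyone across, and every continuation just revisits them. So no valid plan exists.

impossible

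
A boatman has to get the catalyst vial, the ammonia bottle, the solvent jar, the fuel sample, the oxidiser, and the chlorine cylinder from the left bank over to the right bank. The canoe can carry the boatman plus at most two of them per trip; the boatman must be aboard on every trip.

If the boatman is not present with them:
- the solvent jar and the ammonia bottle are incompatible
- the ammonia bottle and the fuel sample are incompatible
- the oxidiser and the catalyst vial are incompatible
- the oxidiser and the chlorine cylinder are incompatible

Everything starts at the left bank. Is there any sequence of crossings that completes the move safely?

Yes

1. Boatman goes to the right bank with the ammonia bottle and the oxidiser.
2. Boatman goes back to the left bank alone.
3. Boatman goes to the right bank with the catalyst vial and the solvent jar.
4. Boatman goes back to the left bank with the ammonia bottle and the oxidiser.
5. Boatman goes to the right bank with the chlorine cylinder and the fuel sample.
6. Boatman goes back to the left bank alone.
7. Boatman goes to the right bank with the ammonia bottle and the oxidiser.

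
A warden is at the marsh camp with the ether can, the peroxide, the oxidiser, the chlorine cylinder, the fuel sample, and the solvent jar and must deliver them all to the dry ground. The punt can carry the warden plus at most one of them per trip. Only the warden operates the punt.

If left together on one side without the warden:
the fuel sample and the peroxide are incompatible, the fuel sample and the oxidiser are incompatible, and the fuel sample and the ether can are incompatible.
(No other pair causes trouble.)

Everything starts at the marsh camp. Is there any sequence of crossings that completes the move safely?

Following every safe sequence of crossings from the start, the most of the 6 that can be at the dry ground as the punt arrives there on crossings 1, 3, 5, 7 is 1, 2, 3, 4 respectively; the best ever achieved is 4 of 6.
From crossing 9 on, no configuration arises that was not already reachable earlier: only 36 distinct safe configurations (who is on which side, and where the punt is) can ever be reached, none of them has everyone across, and every continuation just revisits them. So no valid plan exists.

No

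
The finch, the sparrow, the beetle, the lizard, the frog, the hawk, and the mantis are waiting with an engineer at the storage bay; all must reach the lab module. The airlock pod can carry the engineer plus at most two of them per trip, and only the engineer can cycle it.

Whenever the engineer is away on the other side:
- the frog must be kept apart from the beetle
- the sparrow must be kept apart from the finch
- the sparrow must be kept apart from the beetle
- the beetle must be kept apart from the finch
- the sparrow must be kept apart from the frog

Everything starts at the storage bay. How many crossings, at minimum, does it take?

11

Counting alone: the engineer can take at most 2 across per trip to the lab module, so moving all 7 needs at least 4 loaded trips out, with a return between consecutive ones — at least 7 crossings.
The safety rule pushes this higher. Following every safe sequence of crossings, the most of the 7 that can be at the lab module as the airlock pod arrives there on crossings 7, 9 is 5, 6 respectively — never all 7.
So no plan with fewer than 11 crossings exists, and this one achieves 11:
1. Engineer goes to the lab module with the beetle and the sparrow.
2. Engineer goes back to the storage bay with the sparrow.
3. Engineer goes to the lab module with the finch and the frog.
4. Engineer goes back to the storage bay with the beetle.
5. Engineer goes to the lab module with the lizard and the sparrow.
6. Engineer goes back to the storage bay with the sparrow.
7. Engineer goes to the lab module with the hawk and the sparrow.
8. Engineer goes back to the storage bay with the sparrow.
9. Engineer goes to the lab module with the mantis and the sparrow.
10. Engineer goes back to the storage bay with the sparrow.
11. Engineer goes to the lab module with the beetle and the sparrow.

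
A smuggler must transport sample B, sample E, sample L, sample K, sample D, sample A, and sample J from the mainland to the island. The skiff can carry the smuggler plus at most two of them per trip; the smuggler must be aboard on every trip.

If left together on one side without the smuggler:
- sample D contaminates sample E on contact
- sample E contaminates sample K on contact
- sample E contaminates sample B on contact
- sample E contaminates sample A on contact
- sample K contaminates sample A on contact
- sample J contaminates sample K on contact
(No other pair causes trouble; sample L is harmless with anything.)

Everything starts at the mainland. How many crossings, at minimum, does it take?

11

Counting alone: the smuggler can take at most 2 across per trip to the island, so moving all 7 needs at least 4 loaded trips out, with a return between consecutive ones — at least 7 crossings.
The safety rule pushes this higher. Following every safe sequence of crossings, the most of the 7 that can be at the island as the skiff arrives there on crossings 7, 9 is 5, 6 respectively — never all 7.
So no plan with fewer than 11 crossings exists, and this one achieves 11:
1. Smuggler goes to the island with sample E and sample K.
2. Smuggler goes back to the mainland with sample E.
3. Smuggler goes to the island with sample B and sample E.
4. Smuggler goes back to the mainland with sample E.
5. Smuggler goes to the island with sample E and sample L.
6. Smuggler goes back to the mainland with sample E.
7. Smuggler goes to the island with sample D and sample E.
8. Smuggler goes back to the mainland with sample E.
9. Smuggler goes to the island with sample A and sample J.
10. Smuggler goes back to the mainland with sample K.
11. Smuggler goes to the island with sample E and sample K.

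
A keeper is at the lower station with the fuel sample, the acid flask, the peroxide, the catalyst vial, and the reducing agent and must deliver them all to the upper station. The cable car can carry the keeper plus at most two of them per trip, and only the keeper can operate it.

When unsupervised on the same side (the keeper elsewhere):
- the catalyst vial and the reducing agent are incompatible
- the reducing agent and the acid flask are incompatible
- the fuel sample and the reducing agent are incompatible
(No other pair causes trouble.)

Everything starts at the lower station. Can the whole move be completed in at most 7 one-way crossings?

Yes

Yes — this plan uses 5 crossings (≤ 7):
1. Keeper goes to the upper station with the fuel sample and the reducing agent.
2. Keeper goes back to the lower station with the reducing agent.
3. Keeper goes to the upper station with the acid flask and the catalyst vial.
4. Keeper goes back to the lower station alone.
5. Keeper goes to the upper station with the peroxide and the reducing agent.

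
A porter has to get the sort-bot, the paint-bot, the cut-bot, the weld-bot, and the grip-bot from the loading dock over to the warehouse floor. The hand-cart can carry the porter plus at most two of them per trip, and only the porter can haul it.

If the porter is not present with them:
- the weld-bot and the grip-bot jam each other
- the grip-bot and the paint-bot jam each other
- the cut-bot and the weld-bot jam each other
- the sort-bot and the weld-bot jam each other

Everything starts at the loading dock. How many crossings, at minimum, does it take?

Counting alone: the porter can take at most 2 across per trip to the warehouse floor, so moving all 5 needs at least 3 loaded trips out, with a return between consecutive ones — at least 5 crossings.
The plan below uses exactly 5 crossings, so it is optimal:
1. Porter goes to the warehouse floor with the paint-bot and the weld-bot.
2. Porter goes back to the loading dock alone.
3. Porter goes to the warehouse floor with the cut-bot and the sort-bot.
4. Porter goes back to the loading dock with the weld-bot.
5. Porter goes to the warehouse floor with the grip-bot and the weld-bot.

5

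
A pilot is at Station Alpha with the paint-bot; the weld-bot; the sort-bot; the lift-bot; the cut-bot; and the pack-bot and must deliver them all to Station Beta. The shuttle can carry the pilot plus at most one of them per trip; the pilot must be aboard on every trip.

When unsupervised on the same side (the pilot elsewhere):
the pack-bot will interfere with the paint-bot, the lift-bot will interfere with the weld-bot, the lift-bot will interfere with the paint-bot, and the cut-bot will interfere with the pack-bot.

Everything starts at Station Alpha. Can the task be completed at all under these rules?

Whatever the first load, the items left behind include a forbidden pair without the pilot. No opening move is safe, so no plan exists.

No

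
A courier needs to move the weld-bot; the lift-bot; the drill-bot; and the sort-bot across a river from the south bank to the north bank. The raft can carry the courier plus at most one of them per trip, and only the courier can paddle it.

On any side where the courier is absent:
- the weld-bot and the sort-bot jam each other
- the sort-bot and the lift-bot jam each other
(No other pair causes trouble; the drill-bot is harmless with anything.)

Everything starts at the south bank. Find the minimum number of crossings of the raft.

Counting alone: the courier can take at most 1 across per trip to the north bank, so moving all 4 needs at least 4 loaded trips out, with a return between consecutive ones — at least 7 crossings.
The safety rule pushes this higher. Following every safe sequence of crossings, the most of the 4 that can be at the north bank as the raft arrives there on crossing 7 is 3 — never all 4.
So no plan with fewer than 9 crossings exists, and this one achieves 9:
1. Courier goes to the north bank with the sort-bot.  [the south bank: the drill-bot, the lift-bot, the weld-bot | the north bank: the sort-bot]
2. Courier goes back to the south bank alone.  [the south bank: the drill-bot, the lift-bot, the weld-bot | the north bank: the sort-bot]
3. Courier goes to the north bank with the weld-bot.  [the south bank: the drill-bot, the lift-bot | the north bank: the sort-bot, the weld-bot]
4. Courier goes back to the south bank with the sort-bot.  [the south bank: the drill-bot, the lift-bot, the sort-bot | the north bank: the weld-bot]
5. Courier goes to the north bank with the lift-bot.  [the south bank: the drill-bot, the sort-bot | the north bank: the lift-bot, the weld-bot]
6. Courier goes back to the south bank alone.  [the south bank: the drill-bot, the sort-bot | the north bank: the lift-bot, the weld-bot]
7. Courier goes to the north bank with the drill-bot.  [the south bank: the sort-bot | the north bank: the drill-bot, the lift-bot, the weld-bot]
8. Courier goes back to the south bank alone.  [the south bank: the sort-bot | the north bank: the drill-bot, the lift-bot, the weld-bot]
9. Courier goes to the north bank with the sort-bot.  [the south bank: — | the north bank: the drill-bot, the lift-bot, the sort-bot, the weld-bot]

9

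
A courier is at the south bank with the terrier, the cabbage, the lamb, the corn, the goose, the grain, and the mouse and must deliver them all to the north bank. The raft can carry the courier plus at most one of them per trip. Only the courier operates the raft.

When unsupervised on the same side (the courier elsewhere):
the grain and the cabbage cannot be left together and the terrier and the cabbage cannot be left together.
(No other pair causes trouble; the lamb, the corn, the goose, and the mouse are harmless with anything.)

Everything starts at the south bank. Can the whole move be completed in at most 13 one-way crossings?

No

Counting alone: the courier can take at most 1 across per trip to the north bank, so moving all 7 needs at least 7 loaded trips out, with a return between consecutive ones — at least 13 crossings.
The safety rule pushes this higher. Following every safe sequence of crossings, the most of the 7 that can be at the north bank as the raft arrives there on crossing 13 is 6 — never all 7.
So the move cannot be finished within 13 crossings. (The shortest complete plan takes 15:)
1. Courier goes to the north bank with the cabbage.  [the south bank: the corn, the goose, the grain, the lamb, the mouse, the terrier | the north bank: the cabbage]
2. Courier goes back to the south bank alone.  [the south bank: the corn, the goose, the grain, the lamb, the mouse, the terrier | the north bank: the cabbage]
3. Courier goes to the north bank with the terrier.  [the south bank: the corn, the goose, the grain, the lamb, the mouse | the north bank: the cabbage, the terrier]
4. Courier goes back to the south bank with the cabbage.  [the south bank: the cabbage, the corn, the goose, the grain, the lamb, the mouse | the north bank: the terrier]
5. Courier goes to the north bank with the grain.  [the south bank: the cabbage, the corn, the goose, the lamb, the mouse | the north bank: the grain, the terrier]
6. Courier goes back to the south bank alone.  [the south bank: the cabbage, the corn, the goose, the lamb, the mouse | the north bank: the grain, the terrier]
7. Courier goes to the north bank with the lamb.  [the south bank: the cabbage, the corn, the goose, the mouse | the north bank: the grain, the lamb, the terrier]
8. Courier goes back to the south bank alone.  [the south bank: the cabbage, the corn, the goose, the mouse | the north bank: the grain, the lamb, the terrier]
9. Courier goes to the north bank with the corn.  [the south bank: the cabbage, the goose, the mouse | the north bank: the corn, the grain, the lamb, the terrier]
10. Courier goes back to the south bank alone.  [the south bank: the cabbage, the goose, the mouse | the north bank: the corn, the grain, the lamb, the terrier]
11. Courier goes to the north bank with the goose.  [the south bank: the cabbage, the mouse | the north bank: the corn, the goose, the grain, the lamb, the terrier]
12. Courier goes back to the south bank alone.  [the south bank: the cabbage, the mouse | the north bank: the corn, the goose, the grain, the lamb, the terrier]
13. Courier goes to the north bank with the mouse.  [the south bank: the cabbage | the north bank: the corn, the goose, the grain, the lamb, the mouse, the terrier]
14. Courier goes back to the south bank alone.  [the south bank: the cabbage | the north bank: the corn, the goose, the grain, the lamb, the mouse, the terrier]
15. Courier goes to the north bank with the cabbage.  [the south bank: — | the north bank: the cabbage, the corn, the goose, the grain, the lamb, the mouse, the terrier]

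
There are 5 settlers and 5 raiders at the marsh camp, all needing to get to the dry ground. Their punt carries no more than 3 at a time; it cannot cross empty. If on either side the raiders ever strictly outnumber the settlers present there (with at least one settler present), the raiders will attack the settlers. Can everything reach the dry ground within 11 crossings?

Yes — this plan uses 11 crossings (≤ 11):
1. 2 raiders → the dry ground.  (the marsh camp: 5S 3R; the dry ground: 0S 2R)
2. 1 raider ← the marsh camp.  (the marsh camp: 5S 4R; the dry ground: 0S 1R)
3. 3 raiders → the dry ground.  (the marsh camp: 5S 1R; the dry ground: 0S 4R)
4. 1 raider ← the marsh camp.  (the marsh camp: 5S 2R; the dry ground: 0S 3R)
5. 3 settlers → the dry ground.  (the marsh camp: 2S 2R; the dry ground: 3S 3R)
6. 1 settler and 1 raider ← the marsh camp.  (the marsh camp: 3S 3R; the dry ground: 2S 2R)
7. 3 settlers → the dry ground.  (the marsh camp: 0S 3R; the dry ground: 5S 2R)
8. 1 raider ← the marsh camp.  (the marsh camp: 0S 4R; the dry ground: 5S 1R)
9. 2 raiders → the dry ground.  (the marsh camp: 0S 2R; the dry ground: 5S 3R)
10. 1 raider ← the marsh camp.  (the marsh camp: 0S 3R; the dry ground: 5S 2R)
11. 3 raiders → the dry ground.  (the marsh camp: 0S 0R; the dry ground: 5S 5R)

Yes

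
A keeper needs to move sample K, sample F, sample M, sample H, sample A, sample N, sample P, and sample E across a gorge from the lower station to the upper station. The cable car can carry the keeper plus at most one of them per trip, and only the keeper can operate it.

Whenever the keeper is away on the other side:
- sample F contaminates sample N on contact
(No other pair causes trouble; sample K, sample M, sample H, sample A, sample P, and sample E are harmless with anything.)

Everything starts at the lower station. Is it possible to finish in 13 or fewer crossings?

No

Counting alone: the keeper can take at most 1 across per trip to the upper station, so moving all 8 needs at least 8 loaded trips out, with a return between consecutive ones — at least 15 crossings.
Since 13 < 15, 13 crossings cannot be enough. (The shortest complete plan in fact takes 15:)
1. Keeper goes to the upper station with sample F.  [the lower station: sample A, sample E, sample H, sample K, sample M, sample N, sample P | the upper station: sample F]
2. Keeper goes back to the lower station alone.  [the lower station: sample A, sample E, sample H, sample K, sample M, sample N, sample P | the upper station: sample F]
3. Keeper goes to the upper station with sample K.  [the lower station: sample A, sample E, sample H, sample M, sample N, sample P | the upper station: sample F, sample K]
4. Keeper goes back to the lower station alone.  [the lower station: sample A, sample E, sample H, sample M, sample N, sample P | the upper station: sample F, sample K]
5. Keeper goes to the upper station with sample M.  [the lower station: sample A, sample E, sample H, sample N, sample P | the upper station: sample F, sample K, sample M]
6. Keeper goes back to the lower station alone.  [the lower station: sample A, sample E, sample H, sample N, sample P | the upper station: sample F, sample K, sample M]
7. Keeper goes to the upper station with sample H.  [the lower station: sample A, sample E, sample N, sample P | the upper station: sample F, sample H, sample K, sample M]
8. Keeper goes back to the lower station alone.  [the lower station: sample A, sample E, sample N, sample P | the upper station: sample F, sample H, sample K, sample M]
9. Keeper goes to the upper station with sample A.  [the lower station: sample E, sample N, sample P | the upper station: sample A, sample F, sample H, sample K, sample M]
10. Keeper goes back to the lower station alone.  [the lower station: sample E, sample N, sample P | the upper station: sample A, sample F, sample H, sample K, sample M]
11. Keeper goes to the upper station with sample P.  [the lower station: sample E, sample N | the upper station: sample A, sample F, sample H, sample K, sample M, sample P]
12. Keeper goes back to the lower station alone.  [the lower station: sample E, sample N | the upper station: sample A, sample F, sample H, sample K, sample M, sample P]
13. Keeper goes to the upper station with sample E.  [the lower station: sample N | the upper station: sample A, sample E, sample F, sample H, sample K, sample M, sample P]
14. Keeper goes back to the lower station alone.  [the lower station: sample N | the upper station: sample A, sample E, sample F, sample H, sample K, sample M, sample P]
15. Keeper goes to the upper station with sample N.  [the lower station: — | the upper station: sample A, sample E, sample F, sample H, sample K, sample M, sample N, sample P]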